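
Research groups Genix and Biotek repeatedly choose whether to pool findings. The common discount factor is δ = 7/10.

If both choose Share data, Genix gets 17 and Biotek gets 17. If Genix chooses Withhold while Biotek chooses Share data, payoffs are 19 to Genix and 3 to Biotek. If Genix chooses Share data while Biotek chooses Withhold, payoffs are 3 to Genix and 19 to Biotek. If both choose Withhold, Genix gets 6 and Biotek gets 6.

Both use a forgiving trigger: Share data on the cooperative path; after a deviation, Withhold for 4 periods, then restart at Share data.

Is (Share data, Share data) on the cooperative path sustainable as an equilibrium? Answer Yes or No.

IC: δ+…+δ^4 ≥ (19−17)/(17−6) = 2/11.
At δ = 7/10: partial sum = 1.7731 ≥ 0.1818. Cooperation sustainable.

Yes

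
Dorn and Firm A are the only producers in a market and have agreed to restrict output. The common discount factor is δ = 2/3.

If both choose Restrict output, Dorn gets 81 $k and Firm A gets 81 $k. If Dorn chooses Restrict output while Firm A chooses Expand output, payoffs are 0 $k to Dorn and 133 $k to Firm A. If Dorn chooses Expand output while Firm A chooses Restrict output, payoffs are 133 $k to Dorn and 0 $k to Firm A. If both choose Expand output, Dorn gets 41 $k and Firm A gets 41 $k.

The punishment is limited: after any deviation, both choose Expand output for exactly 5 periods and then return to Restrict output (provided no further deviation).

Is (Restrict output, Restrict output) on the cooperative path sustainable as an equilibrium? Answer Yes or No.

IC: δ+…+δ^5 ≥ (133−81)/(81−41) = 13/10.
At δ = 2/3: partial sum = 1.7366 ≥ 1.3000. Cooperation sustainable.

Yes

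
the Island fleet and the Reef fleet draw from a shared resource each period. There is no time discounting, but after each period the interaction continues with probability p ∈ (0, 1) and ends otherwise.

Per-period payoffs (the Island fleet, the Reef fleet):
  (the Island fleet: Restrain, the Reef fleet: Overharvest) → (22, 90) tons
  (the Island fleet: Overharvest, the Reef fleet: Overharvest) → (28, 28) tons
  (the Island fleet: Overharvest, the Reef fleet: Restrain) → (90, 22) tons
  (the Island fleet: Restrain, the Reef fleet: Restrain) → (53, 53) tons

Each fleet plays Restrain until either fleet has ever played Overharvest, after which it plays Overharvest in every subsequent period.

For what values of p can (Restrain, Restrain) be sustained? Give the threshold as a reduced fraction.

37/62

Expected cooperation value is 53 + p·53 + p²·53 + … = 53/(1−p); deviation gives 90 + p·28/(1−p).
53 ≥ 90(1−p) + 28p ⇒ 62p ≥ 37 ⇒ p ≥ 37/62.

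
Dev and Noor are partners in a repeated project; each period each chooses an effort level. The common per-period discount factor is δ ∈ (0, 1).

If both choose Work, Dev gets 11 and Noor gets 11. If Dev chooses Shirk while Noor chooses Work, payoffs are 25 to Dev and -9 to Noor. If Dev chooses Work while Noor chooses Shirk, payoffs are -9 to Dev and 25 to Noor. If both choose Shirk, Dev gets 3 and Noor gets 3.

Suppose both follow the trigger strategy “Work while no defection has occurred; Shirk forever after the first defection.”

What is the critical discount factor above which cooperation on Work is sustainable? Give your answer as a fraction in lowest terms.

Cooperation forever yields 11 each period: 11/(1−δ).
Deviating yields 25 once, then 3 forever: 25 + 3δ/(1−δ).
No profitable deviation requires 11/(1−δ) ≥ 25 + 3δ/(1−δ).
Multiplying by (1−δ): 11 ≥ 25(1−δ) + 3δ = 25 − 22δ.
So 22δ ≥ 14, i.e. δ ≥ 14/22 = 7/11.

7/11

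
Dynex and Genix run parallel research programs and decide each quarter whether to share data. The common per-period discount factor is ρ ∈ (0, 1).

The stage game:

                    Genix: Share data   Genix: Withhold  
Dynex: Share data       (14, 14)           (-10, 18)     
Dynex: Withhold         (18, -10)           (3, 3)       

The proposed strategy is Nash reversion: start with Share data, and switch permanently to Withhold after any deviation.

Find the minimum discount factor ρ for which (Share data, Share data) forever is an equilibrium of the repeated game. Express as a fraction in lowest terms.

One-period gain from deviating is 18 − 14 = 4. The loss is 14 − 3 = 11 in every subsequent period, with present value 11·ρ/(1−ρ).
Deviation is unprofitable when 11·ρ/(1−ρ) ≥ 4, i.e. ρ/(1−ρ) ≥ 4/11.
Equivalently ρ ≥ 4/(4+11) = 4/15.

4/15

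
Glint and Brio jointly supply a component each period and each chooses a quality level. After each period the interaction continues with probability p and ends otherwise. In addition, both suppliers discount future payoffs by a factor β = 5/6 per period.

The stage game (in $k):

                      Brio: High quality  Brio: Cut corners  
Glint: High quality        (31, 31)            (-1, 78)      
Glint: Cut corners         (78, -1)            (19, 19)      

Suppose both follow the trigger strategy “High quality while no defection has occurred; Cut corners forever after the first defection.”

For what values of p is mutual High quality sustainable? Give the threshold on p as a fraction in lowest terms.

Expected continuation weight on next period's payoff is β·p = 5/6·p, which plays the role of the discount factor.
Cooperation requires 5/6·p ≥ (78−31)/(78−19) = 47/59, hence p ≥ 282/295.

282/295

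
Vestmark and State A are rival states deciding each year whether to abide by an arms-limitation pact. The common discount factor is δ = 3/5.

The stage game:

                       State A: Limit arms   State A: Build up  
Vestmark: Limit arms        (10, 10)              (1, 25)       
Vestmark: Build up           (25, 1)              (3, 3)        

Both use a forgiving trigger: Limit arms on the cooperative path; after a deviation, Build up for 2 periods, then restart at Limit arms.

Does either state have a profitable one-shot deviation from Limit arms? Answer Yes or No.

A one-shot deviation gives 25 now, then 3 for 2 periods, then back to 10.
Gain from deviating: (25−10) today; loss: (10−3) in each of the next 2 periods.
No-deviation condition: (10−3)(δ+…+δ^2) ≥ 25−10, i.e. δ+…+δ^2 ≥ 15/7.
At δ = 3/5: δ+…+δ^2 = 0.9600 < 2.1429.
So cooperation is not sustainable.

Yes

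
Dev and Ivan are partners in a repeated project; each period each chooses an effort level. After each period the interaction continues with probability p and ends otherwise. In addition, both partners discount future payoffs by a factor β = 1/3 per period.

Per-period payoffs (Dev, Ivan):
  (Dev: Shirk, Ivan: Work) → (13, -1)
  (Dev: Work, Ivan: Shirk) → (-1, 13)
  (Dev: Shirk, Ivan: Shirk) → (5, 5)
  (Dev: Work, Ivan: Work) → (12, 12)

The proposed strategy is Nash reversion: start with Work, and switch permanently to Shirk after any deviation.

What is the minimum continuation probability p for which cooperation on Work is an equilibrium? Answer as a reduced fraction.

3/8

With continuation probability p and discount β, the effective per-period discount factor is βp.
Grim-trigger IC: βp ≥ (13−12)/(13−5) = 1/8.
So p ≥ (1/8)/(1/3) = 3/8.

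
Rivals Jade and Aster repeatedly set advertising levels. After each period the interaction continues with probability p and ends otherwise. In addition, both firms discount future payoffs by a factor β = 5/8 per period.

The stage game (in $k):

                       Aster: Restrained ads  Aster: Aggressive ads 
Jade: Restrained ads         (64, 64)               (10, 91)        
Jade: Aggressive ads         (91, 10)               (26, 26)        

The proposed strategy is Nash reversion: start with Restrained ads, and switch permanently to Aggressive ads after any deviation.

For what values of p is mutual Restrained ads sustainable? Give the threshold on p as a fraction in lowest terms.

With continuation probability p and discount β, the effective per-period discount factor is βp.
Grim-trigger IC: βp ≥ (91−64)/(91−26) = 27/65.
So p ≥ (27/65)/(5/8) = 216/325.

216/325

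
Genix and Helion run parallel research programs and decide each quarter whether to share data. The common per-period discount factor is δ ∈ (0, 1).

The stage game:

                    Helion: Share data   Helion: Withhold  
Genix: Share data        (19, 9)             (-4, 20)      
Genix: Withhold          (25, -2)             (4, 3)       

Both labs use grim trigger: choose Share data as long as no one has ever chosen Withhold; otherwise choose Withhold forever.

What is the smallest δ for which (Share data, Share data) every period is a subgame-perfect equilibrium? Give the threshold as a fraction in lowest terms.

11/17

Genix: cooperation gives 19 each period; deviation gives 25 once then 4 forever.
  19/(1−δ) ≥ 25 + 4δ/(1−δ) ⇒ δ ≥ 6/21 = 2/7.
Helion: cooperation gives 9 each period; deviation gives 20 once then 3 forever.
  δ ≥ 11/17.
Both must hold, so the binding constraint is Helion's: δ ≥ 11/17.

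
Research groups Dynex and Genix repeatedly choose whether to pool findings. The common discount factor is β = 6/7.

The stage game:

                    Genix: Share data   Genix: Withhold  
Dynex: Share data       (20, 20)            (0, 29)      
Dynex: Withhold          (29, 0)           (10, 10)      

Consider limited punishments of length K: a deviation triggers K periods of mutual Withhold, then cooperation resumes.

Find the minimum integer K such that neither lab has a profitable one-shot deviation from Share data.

IC: β(1−β^K)/(1−β) ≥ (29−20)/(20−10) = 9/10.
With β = 6/7: need 1 − β^K ≥ 9/10·(1−6/7)/(6/7), i.e. β^K ≤ 0.8500.
Since (6/7)^1 = 0.8571 and (6/7)^2 = 0.7347, the smallest such K is 2.

2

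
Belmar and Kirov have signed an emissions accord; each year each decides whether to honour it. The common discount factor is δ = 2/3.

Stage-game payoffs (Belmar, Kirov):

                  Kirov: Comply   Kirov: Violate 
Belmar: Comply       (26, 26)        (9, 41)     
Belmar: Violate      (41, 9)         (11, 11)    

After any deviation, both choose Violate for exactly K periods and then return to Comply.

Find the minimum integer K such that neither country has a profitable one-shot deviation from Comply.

No profitable deviation requires (26−11)(δ+…+δ^K) ≥ 41−26, i.e. δ+…+δ^K ≥ 1 ≈ 1.0000.
With δ = 2/3, the partial sums are K=1: 0.6667, K=2: 1.1111.
K = 2 is the first length at which the sum reaches 1.0000.

2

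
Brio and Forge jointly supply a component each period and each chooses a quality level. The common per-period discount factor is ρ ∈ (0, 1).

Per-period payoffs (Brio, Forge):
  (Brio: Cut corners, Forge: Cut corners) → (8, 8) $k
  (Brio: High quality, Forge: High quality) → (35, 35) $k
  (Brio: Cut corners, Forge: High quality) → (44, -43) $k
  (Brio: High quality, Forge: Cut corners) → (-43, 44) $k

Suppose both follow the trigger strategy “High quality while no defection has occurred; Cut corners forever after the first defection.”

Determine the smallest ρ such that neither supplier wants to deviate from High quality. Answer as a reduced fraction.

One-period gain from deviating is 44 − 35 = 9. The loss is 35 − 8 = 27 in every subsequent period, with present value 27·ρ/(1−ρ).
Deviation is unprofitable when 27·ρ/(1−ρ) ≥ 9, i.e. ρ/(1−ρ) ≥ 1/3.
Equivalently ρ ≥ 9/(9+27) = 1/4.

1/4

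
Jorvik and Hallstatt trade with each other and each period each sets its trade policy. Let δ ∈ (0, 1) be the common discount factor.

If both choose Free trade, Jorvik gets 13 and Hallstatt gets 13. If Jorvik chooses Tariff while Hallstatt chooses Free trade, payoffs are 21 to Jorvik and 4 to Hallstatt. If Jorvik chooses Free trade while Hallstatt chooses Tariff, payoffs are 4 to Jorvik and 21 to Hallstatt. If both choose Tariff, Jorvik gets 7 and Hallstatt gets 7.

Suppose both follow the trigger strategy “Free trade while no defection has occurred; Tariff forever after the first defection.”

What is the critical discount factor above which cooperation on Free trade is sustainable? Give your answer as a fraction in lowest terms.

Under grim trigger the critical discount factor is (T−C)/(T−P) with T = 21, C = 13, P = 7.
δ* = (21−13)/(21−7) = 8/14 = 4/7.

4/7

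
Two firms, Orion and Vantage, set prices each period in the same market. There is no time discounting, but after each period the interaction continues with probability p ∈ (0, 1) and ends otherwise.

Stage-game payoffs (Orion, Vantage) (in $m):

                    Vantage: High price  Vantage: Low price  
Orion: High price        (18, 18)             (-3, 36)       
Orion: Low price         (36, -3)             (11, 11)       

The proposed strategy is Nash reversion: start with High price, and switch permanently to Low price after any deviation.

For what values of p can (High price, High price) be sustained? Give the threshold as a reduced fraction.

18/25

With no time discounting, the continuation probability p plays the role of the discount factor.
Grim-trigger IC: 18/(1−p) ≥ 36 + 11p/(1−p) ⇒ p ≥ (36−18)/(36−11) = 18/25.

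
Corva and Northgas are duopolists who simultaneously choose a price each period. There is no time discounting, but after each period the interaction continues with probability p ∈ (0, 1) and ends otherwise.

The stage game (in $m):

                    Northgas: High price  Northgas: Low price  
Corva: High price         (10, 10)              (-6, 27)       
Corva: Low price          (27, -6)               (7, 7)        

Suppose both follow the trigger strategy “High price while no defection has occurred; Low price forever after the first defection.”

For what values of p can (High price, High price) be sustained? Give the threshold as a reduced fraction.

With no time discounting, the continuation probability p plays the role of the discount factor.
Grim-trigger IC: 10/(1−p) ≥ 27 + 7p/(1−p) ⇒ p ≥ (27−10)/(27−7) = 17/20.

17/20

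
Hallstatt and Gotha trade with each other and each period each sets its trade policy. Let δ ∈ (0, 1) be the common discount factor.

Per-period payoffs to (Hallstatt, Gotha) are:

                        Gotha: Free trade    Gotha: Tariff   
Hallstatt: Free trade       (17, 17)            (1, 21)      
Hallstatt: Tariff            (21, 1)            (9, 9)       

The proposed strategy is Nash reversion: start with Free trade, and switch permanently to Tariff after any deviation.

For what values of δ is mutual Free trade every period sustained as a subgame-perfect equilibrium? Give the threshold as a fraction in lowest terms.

1/3

Under grim trigger the critical discount factor is (T−C)/(T−P) with T = 21, C = 17, P = 9.
δ* = (21−17)/(21−9) = 4/12 = 1/3.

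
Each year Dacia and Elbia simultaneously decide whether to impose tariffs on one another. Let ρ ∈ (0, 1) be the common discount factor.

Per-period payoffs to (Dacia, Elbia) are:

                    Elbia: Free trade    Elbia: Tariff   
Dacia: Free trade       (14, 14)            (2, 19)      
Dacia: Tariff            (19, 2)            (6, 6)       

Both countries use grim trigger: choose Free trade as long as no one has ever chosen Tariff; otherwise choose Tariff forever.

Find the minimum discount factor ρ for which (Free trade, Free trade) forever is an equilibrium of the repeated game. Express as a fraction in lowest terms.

14/(1−ρ) ≥ 19 + 6ρ/(1−ρ)
14 ≥ 19 − 13ρ
ρ ≥ 5/13.

5/13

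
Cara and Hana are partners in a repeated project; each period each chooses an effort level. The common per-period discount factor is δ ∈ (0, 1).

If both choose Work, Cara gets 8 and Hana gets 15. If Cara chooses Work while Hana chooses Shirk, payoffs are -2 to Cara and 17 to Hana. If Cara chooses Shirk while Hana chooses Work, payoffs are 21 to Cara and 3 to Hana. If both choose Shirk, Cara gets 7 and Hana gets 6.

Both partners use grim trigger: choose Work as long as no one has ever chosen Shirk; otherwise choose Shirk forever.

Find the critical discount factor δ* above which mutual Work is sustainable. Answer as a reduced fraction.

13/14

For Cara: deviation gain 21−8 = 13, per-period punishment loss 8−7 = 1. IC gives δ ≥ 13/14.
For Hana: gain 2, loss 9 per period, so δ ≥ 2/11.
The tighter constraint is Cara's, so cooperation needs δ ≥ 13/14.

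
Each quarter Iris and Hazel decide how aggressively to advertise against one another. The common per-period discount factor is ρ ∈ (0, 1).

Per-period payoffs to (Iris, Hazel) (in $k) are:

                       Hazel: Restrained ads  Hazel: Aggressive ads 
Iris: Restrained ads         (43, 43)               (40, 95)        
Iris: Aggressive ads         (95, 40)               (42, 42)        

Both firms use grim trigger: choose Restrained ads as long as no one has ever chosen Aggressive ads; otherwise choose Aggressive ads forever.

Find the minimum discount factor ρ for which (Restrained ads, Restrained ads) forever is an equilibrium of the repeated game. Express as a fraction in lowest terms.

Under grim trigger the critical discount factor is (T−C)/(T−P) with T = 95, C = 43, P = 42.
ρ* = (95−43)/(95−42) = 52/53.

52/53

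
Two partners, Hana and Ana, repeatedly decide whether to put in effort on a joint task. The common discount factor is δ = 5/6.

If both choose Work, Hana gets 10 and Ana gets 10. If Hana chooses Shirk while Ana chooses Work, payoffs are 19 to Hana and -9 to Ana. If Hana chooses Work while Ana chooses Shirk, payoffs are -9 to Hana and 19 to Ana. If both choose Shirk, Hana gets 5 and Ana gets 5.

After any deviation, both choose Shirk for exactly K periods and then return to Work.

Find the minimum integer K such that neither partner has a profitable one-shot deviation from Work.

No profitable deviation requires (10−5)(δ+…+δ^K) ≥ 19−10, i.e. δ+…+δ^K ≥ 9/5 ≈ 1.8000.
With δ = 5/6, the partial sums are K=1: 0.8333, K=2: 1.5278, K=3: 2.1065.
K = 3 is the first length at which the sum reaches 1.8000.

3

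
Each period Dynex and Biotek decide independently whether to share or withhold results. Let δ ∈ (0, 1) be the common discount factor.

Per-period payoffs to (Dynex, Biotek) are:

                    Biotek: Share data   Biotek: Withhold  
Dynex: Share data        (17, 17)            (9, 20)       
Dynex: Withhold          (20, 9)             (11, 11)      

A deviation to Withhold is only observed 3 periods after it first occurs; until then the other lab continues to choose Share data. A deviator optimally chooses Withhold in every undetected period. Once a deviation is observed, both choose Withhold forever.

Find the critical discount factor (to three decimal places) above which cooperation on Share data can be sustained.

0.693

A deviator earns 20 for 3 periods, then 11 forever; cooperating earns 17 forever. Multiplying the IC by (1−δ):
17 ≥ 20(1−δ^3) + 11δ^3, so 9·δ^3 ≥ 3 and δ^3 ≥ 1/3.
δ ≥ (1/3)^(1/3) ≈ 0.693.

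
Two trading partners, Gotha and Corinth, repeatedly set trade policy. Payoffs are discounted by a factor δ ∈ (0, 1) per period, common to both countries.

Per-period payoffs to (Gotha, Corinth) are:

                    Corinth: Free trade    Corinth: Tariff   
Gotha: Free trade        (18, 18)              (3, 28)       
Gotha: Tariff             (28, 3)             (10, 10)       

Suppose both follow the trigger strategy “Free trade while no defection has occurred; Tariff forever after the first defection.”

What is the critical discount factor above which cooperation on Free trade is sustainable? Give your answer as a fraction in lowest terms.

Under grim trigger the critical discount factor is (T−C)/(T−P) with T = 28, C = 18, P = 10.
δ* = (28−18)/(28−10) = 10/18 = 5/9.

5/9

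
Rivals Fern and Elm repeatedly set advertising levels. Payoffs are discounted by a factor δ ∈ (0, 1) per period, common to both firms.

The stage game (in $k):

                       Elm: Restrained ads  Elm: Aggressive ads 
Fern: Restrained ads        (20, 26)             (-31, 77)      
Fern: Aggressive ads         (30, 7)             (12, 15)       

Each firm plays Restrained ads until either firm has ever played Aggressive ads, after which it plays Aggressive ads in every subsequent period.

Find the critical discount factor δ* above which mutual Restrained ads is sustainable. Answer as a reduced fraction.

Fern: cooperation gives 20 each period; deviation gives 30 once then 12 forever.
  20/(1−δ) ≥ 30 + 12δ/(1−δ) ⇒ δ ≥ 10/18 = 5/9.
Elm: cooperation gives 26 each period; deviation gives 77 once then 15 forever.
  δ ≥ 51/62.
Both must hold, so the binding constraint is Elm's: δ ≥ 51/62.

51/62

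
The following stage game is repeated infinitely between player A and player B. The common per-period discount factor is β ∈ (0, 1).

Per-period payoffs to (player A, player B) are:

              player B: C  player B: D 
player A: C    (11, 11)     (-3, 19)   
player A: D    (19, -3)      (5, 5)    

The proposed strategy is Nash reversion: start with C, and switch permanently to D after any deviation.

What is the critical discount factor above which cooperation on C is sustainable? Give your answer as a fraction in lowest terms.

Cooperation forever yields 11 each period: 11/(1−β).
Deviating yields 19 once, then 5 forever: 19 + 5β/(1−β).
No profitable deviation requires 11/(1−β) ≥ 19 + 5β/(1−β).
Multiplying by (1−β): 11 ≥ 19(1−β) + 5β = 19 − 14β.
So 14β ≥ 8, i.e. β ≥ 8/14 = 4/7.

4/7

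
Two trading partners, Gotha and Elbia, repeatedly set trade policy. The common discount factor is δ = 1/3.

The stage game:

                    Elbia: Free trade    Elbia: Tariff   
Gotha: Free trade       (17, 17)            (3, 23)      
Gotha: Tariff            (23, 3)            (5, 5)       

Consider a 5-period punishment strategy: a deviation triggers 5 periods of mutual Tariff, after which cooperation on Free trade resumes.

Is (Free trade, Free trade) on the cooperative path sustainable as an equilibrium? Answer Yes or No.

Comparing payoff streams over the 6 periods until play realigns: cooperate → 17(1+δ+…+δ^5); deviate → 23 + 5(δ+…+δ^5).
Cooperation is sustained iff (17−5)(δ+…+δ^5) ≥ 23−17.
δ+…+δ^5 = 1/3·(1−(1/3)^5)/(1−1/3) = 0.4979, and (23−17)/(17−5) = 0.5000.
0.4979 < 0.5000, so cooperation is not sustainable.

No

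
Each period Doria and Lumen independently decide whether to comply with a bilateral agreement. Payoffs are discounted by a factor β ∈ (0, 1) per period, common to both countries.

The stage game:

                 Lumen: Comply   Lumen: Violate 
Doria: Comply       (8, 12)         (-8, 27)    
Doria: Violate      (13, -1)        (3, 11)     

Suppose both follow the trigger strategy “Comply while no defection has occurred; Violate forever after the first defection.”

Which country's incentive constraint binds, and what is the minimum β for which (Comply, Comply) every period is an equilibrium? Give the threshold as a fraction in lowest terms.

Lumen; β ≥ 15/16

For Doria: deviation gain 13−8 = 5, per-period punishment loss 8−3 = 5. IC gives β ≥ 5/10 = 1/2.
For Lumen: gain 15, loss 1 per period, so β ≥ 15/16.
The tighter constraint is Lumen's, so cooperation needs β ≥ 15/16.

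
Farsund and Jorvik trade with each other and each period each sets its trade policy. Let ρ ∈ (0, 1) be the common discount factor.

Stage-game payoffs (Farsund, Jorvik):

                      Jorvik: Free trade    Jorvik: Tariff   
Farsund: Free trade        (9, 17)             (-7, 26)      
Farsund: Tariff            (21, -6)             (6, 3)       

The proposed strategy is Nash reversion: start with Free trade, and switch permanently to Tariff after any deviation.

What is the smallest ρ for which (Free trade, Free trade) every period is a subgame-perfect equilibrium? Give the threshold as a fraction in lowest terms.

4/5

Farsund's threshold: (21−9)/(21−6) = 4/5.
Jorvik's threshold: (26−17)/(26−3) = 9/23.
4/5 > 9/23, so Farsund binds and ρ* = 4/5.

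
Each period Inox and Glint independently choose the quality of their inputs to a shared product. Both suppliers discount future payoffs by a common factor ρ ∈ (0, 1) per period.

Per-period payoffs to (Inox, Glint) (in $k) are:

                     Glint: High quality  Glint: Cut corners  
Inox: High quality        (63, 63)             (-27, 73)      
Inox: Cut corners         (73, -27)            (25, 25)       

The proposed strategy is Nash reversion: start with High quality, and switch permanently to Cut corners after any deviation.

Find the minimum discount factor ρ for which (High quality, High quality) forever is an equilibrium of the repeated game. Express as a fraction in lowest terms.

Cooperation forever yields 63 each period: 63/(1−ρ).
Deviating yields 73 once, then 25 forever: 73 + 25ρ/(1−ρ).
No profitable deviation requires 63/(1−ρ) ≥ 73 + 25ρ/(1−ρ).
Multiplying by (1−ρ): 63 ≥ 73(1−ρ) + 25ρ = 73 − 48ρ.
So 48ρ ≥ 10, i.e. ρ ≥ 10/48 = 5/24.

5/24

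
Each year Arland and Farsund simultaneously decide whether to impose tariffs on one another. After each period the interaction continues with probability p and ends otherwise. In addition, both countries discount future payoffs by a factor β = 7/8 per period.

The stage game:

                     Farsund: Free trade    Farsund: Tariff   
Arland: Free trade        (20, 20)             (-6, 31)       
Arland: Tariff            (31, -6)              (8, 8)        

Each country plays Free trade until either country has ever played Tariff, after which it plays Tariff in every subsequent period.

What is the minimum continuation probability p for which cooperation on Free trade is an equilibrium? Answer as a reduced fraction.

With continuation probability p and discount β, the effective per-period discount factor is βp.
Grim-trigger IC: βp ≥ (31−20)/(31−8) = 11/23.
So p ≥ (11/23)/(7/8) = 88/161.

88/161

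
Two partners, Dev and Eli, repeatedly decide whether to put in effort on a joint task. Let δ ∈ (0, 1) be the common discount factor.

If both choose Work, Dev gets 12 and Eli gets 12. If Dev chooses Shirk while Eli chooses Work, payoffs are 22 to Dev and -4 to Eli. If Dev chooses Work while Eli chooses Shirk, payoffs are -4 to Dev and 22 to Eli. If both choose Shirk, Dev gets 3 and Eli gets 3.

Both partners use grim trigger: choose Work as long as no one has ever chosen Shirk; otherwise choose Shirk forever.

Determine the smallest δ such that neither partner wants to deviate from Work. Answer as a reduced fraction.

10/19

Under grim trigger the critical discount factor is (T−C)/(T−P) with T = 22, C = 12, P = 3.
δ* = (22−12)/(22−3) = 10/19.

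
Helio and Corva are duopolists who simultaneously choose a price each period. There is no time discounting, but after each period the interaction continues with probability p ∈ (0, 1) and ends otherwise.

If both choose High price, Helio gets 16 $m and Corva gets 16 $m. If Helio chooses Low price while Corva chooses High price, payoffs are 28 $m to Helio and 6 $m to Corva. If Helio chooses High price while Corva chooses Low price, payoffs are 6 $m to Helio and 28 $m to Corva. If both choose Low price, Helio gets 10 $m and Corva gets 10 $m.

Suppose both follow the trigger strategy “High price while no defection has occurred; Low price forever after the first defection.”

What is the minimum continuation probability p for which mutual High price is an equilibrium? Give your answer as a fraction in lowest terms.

With no time discounting, the continuation probability p plays the role of the discount factor.
Grim-trigger IC: 16/(1−p) ≥ 28 + 10p/(1−p) ⇒ p ≥ (28−16)/(28−10) = 2/3.

2/3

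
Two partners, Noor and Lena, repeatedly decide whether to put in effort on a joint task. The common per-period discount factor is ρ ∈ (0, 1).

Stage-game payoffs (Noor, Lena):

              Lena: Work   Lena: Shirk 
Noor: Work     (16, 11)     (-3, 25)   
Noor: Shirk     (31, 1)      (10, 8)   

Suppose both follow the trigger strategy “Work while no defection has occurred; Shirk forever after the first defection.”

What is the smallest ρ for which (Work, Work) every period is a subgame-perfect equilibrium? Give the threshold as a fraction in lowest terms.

For Noor: deviation gain 31−16 = 15, per-period punishment loss 16−10 = 6. IC gives ρ ≥ 15/21 = 5/7.
For Lena: gain 14, loss 3 per period, so ρ ≥ 14/17.
The tighter constraint is Lena's, so cooperation needs ρ ≥ 14/17.

14/17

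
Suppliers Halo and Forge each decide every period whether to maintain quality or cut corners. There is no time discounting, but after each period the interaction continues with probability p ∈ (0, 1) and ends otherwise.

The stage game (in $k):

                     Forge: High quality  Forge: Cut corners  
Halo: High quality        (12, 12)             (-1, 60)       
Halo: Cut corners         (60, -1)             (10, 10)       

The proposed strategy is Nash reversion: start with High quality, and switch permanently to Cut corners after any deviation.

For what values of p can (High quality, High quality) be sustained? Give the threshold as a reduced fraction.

24/25

With no time discounting, the continuation probability p plays the role of the discount factor.
Grim-trigger IC: 12/(1−p) ≥ 60 + 10p/(1−p) ⇒ p ≥ (60−12)/(60−10) = 24/25.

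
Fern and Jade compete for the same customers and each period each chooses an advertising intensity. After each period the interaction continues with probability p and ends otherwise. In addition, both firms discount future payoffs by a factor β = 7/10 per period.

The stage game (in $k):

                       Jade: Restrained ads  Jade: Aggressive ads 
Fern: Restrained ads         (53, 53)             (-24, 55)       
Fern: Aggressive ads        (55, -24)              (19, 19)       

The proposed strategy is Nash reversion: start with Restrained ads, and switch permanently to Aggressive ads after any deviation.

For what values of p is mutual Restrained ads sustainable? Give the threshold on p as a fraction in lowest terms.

5/63

With continuation probability p and discount β, the effective per-period discount factor is βp.
Grim-trigger IC: βp ≥ (55−53)/(55−19) = 1/18.
So p ≥ (1/18)/(7/10) = 5/63.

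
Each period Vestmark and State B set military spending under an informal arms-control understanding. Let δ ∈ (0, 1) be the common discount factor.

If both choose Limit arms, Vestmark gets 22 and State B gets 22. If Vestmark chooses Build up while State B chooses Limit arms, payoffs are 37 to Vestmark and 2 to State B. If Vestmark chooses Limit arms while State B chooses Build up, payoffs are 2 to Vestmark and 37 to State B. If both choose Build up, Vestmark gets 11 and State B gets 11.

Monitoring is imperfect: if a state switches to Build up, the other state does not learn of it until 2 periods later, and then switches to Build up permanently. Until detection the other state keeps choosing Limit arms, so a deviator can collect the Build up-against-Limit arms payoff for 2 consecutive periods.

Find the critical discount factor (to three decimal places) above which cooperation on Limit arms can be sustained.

0.760

The best deviation is to choose Build up for all 2 undetected periods, earning 37 each, then 11 forever once detected.
Deviation value: 37(1−δ^2)/(1−δ) + 11δ^2/(1−δ); cooperation value: 22/(1−δ).
IC: 22 ≥ 37(1−δ^2) + 11δ^2 = 37 − 26δ^2.
So δ^2 ≥ 15/26, giving δ ≥ (15/26)^(1/2) ≈ 0.760.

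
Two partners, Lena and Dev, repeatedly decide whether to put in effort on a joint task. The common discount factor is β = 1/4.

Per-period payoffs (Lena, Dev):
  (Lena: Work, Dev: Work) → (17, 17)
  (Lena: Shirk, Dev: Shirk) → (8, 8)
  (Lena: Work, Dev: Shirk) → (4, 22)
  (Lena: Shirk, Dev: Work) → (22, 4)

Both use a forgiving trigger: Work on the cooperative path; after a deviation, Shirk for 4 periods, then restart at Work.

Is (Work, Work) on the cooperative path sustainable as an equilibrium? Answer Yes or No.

No

IC: β+…+β^4 ≥ (22−17)/(17−8) = 5/9.
At β = 1/4: partial sum = 0.3320 < 0.5556. Cooperation not sustainable.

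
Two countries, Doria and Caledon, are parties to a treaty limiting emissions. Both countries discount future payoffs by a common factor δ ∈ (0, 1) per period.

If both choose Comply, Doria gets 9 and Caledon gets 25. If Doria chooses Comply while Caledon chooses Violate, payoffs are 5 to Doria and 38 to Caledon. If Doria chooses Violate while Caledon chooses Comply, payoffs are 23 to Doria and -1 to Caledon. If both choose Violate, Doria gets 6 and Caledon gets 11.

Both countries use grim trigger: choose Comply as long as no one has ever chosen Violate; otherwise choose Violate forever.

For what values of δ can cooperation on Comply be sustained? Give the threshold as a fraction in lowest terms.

Doria: cooperation gives 9 each period; deviation gives 23 once then 6 forever.
  9/(1−δ) ≥ 23 + 6δ/(1−δ) ⇒ δ ≥ 14/17.
Caledon: cooperation gives 25 each period; deviation gives 38 once then 11 forever.
  δ ≥ 13/27.
Both must hold, so the binding constraint is Doria's: δ ≥ 14/17.

14/17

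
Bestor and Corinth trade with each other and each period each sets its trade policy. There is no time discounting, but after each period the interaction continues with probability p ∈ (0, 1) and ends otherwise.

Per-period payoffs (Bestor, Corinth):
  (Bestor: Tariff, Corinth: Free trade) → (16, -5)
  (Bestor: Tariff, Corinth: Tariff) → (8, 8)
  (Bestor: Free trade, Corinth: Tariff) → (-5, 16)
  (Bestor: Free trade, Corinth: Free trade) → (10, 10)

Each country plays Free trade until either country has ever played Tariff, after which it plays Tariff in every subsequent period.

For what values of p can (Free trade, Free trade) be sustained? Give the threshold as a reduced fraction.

With no time discounting, the continuation probability p plays the role of the discount factor.
Grim-trigger IC: 10/(1−p) ≥ 16 + 8p/(1−p) ⇒ p ≥ (16−10)/(16−8) = 3/4.

3/4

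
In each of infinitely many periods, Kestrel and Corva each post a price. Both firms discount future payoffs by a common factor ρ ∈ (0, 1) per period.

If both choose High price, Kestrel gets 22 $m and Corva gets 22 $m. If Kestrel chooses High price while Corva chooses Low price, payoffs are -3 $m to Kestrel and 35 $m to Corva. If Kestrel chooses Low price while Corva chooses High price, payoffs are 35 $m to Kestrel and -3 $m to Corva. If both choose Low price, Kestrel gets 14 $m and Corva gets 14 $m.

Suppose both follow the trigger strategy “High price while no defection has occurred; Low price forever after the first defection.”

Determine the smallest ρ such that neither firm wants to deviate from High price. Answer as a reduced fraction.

Under grim trigger the critical discount factor is (T−C)/(T−P) with T = 35, C = 22, P = 14.
ρ* = (35−22)/(35−14) = 13/21.

13/21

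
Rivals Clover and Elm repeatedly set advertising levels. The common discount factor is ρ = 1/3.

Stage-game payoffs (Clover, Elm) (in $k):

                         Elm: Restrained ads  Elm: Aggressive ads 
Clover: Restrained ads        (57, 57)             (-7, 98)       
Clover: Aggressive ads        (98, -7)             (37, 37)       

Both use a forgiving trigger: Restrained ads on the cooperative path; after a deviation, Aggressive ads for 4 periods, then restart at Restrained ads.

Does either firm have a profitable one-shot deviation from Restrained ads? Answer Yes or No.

IC: ρ+…+ρ^4 ≥ (98−57)/(57−37) = 41/20.
At ρ = 1/3: partial sum = 0.4938 < 2.0500. Cooperation not sustainable.

Yes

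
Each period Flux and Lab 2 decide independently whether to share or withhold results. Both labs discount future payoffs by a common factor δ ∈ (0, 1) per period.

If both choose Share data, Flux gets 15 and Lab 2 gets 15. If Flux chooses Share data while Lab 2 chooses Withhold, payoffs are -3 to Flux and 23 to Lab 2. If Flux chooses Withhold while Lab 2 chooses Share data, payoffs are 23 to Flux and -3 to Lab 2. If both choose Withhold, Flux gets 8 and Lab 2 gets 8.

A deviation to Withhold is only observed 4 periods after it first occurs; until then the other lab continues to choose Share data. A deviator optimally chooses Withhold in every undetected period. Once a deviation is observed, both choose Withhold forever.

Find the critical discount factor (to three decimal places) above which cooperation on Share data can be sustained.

0.855

A deviator earns 23 for 4 periods, then 8 forever; cooperating earns 15 forever. Multiplying the IC by (1−δ):
15 ≥ 23(1−δ^4) + 8δ^4, so 15·δ^4 ≥ 8 and δ^4 ≥ 8/15.
δ ≥ (8/15)^(1/4) ≈ 0.855.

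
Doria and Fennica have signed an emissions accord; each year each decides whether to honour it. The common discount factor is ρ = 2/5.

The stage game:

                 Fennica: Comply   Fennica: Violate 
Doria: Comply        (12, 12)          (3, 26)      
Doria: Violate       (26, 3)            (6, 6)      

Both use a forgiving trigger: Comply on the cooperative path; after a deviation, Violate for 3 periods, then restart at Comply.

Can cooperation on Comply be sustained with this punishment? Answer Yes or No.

Comparing payoff streams over the 4 periods until play realigns: cooperate → 12(1+ρ+…+ρ^3); deviate → 26 + 6(ρ+…+ρ^3).
Cooperation is sustained iff (12−6)(ρ+…+ρ^3) ≥ 26−12.
ρ+…+ρ^3 = 2/5·(1−(2/5)^3)/(1−2/5) = 0.6240, and (26−12)/(12−6) = 2.3333.
0.6240 < 2.3333, so cooperation is not sustainable.

No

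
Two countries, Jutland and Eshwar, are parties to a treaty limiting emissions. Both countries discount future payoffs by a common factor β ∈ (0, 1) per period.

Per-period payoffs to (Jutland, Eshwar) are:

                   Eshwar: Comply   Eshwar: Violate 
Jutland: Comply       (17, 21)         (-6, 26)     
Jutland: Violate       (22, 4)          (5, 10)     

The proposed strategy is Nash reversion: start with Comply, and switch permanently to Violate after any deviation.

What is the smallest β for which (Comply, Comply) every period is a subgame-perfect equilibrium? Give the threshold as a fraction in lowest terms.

5/16

Jutland: cooperation gives 17 each period; deviation gives 22 once then 5 forever.
  17/(1−β) ≥ 22 + 5β/(1−β) ⇒ β ≥ 5/17.
Eshwar: cooperation gives 21 each period; deviation gives 26 once then 10 forever.
  β ≥ 5/16.
Both must hold, so the binding constraint is Eshwar's: β ≥ 5/16.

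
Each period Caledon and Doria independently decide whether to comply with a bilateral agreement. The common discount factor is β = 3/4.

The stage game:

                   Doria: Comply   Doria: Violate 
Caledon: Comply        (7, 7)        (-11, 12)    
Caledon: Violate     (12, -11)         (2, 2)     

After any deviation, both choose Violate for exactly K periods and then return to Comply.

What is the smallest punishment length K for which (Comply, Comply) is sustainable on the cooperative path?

2

Need Σ_{k=1}^{K} β^k ≥ (12−7)/(7−2) = 1.0000 at β = 3/4.
At K = 1 the sum is 0.7500 < 1.0000; at K = 2 it is 1.3125 ≥ 1.0000.
So the minimum punishment length is K = 2.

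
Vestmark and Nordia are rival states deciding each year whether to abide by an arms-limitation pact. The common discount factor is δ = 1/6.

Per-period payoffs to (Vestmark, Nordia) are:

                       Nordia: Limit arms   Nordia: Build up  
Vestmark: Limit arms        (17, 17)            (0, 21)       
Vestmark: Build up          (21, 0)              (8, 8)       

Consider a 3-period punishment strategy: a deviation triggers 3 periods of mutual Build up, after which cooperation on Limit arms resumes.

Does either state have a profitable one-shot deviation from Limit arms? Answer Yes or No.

Comparing payoff streams over the 4 periods until play realigns: cooperate → 17(1+δ+…+δ^3); deviate → 21 + 8(δ+…+δ^3).
Cooperation is sustained iff (17−8)(δ+…+δ^3) ≥ 21−17.
δ+…+δ^3 = 1/6·(1−(1/6)^3)/(1−1/6) = 0.1991, and (21−17)/(17−8) = 0.4444.
0.1991 < 0.4444, so cooperation is not sustainable.

Yes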